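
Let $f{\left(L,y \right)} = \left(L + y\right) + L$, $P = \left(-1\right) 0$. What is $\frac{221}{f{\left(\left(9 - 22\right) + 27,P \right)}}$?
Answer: $\frac{221}{28} \approx 7.8929$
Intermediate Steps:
$P = 0$
$f{\left(L,y \right)} = y + 2 L$
$\frac{221}{f{\left(\left(9 - 22\right) + 27,P \right)}} = \frac{221}{0 + 2 \left(\left(9 - 22\right) + 27\right)} = \frac{221}{0 + 2 \left(-13 + 27\right)} = \frac{221}{0 + 2 \cdot 14} = \frac{221}{0 + 28} = \frac{221}{28}$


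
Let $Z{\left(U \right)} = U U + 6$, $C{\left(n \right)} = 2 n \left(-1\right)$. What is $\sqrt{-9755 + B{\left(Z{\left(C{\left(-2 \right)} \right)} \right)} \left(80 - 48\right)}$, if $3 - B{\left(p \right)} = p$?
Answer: $i \sqrt{10363} \approx 101.8 i$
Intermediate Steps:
$C{\left(n \right)} = - 2 n$
$Z{\left(U \right)} = 6 + U^{2}$ ($Z{\left(U \right)} = U^{2} + 6 = 6 + U^{2}$)
$B{\left(p \right)} = 3 - p$
$\sqrt{-9755 + B{\left(Z{\left(C{\left(-2 \right)} \right)} \right)} \left(80 - 48\right)} = \sqrt{-9755 + \left(3 - \left(6 + \left(\left(-2\right) \left(-2\right)\right)^{2}\right)\right) \left(80 - 48\right)} = \sqrt{-9755 + \left(3 - \left(6 + 4^{2}\right)\right) 32} = \sqrt{-9755 + \left(3 - \left(6 + 16\right)\right) 32} = \sqrt{-9755 + \left(3 - 22\right) 32} = \sqrt{-9755 - 608} = \sqrt{-10363} = i \sqrt{10363}$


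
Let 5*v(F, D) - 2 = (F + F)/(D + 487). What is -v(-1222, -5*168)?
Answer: -630/353 ≈ -1.7847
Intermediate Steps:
v(F, D) = ⅖ + 2*F/(5*(487 + D)) (v(F, D) = ⅖ + ((F + F)/(D + 487))/5 = ⅖ + ((2*F)/(487 + D))/5 = ⅖ + (2*F/(487 + D))/5 = ⅖ + 2*F/(5*(487 + D)))
-v(-1222, -5*168) = -2*(487 - 5*168 - 1222)/(5*(487 - 5*168)) = -2*(487 - 840 - 1222)/(5*(487 - 840)) = -2*(-1575)/(5*(-353)) = -2*(-1)*(-1575)/(5*353) = -1*630/353 = -630/353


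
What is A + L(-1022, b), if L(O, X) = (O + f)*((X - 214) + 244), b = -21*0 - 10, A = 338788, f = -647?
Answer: 305408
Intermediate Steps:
b = -10 (b = 0 - 10 = -10)
L(O, X) = (-647 + O)*(30 + X) (L(O, X) = (O - 647)*((X - 214) + 244) = (-647 + O)*((-214 + X) + 244) = (-647 + O)*(30 + X))
A + L(-1022, b) = 338788 + (-19410 - 647*(-10) + 30*(-1022) - 1022*(-10)) = 338788 + (-19410 + 6470 - 30660 + 10220) = 338788 - 33380 = 305408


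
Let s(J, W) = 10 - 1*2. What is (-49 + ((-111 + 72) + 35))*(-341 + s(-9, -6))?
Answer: 17649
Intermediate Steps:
s(J, W) = 8 (s(J, W) = 10 - 2 = 8)
(-49 + ((-111 + 72) + 35))*(-341 + s(-9, -6)) = (-49 + ((-111 + 72) + 35))*(-341 + 8) = (-49 + (-39 + 35))*(-333) = (-49 - 4)*(-333) = -53*(-333) = 17649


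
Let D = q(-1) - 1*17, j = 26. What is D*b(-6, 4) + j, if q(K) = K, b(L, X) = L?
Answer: 134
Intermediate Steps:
D = -18 (D = -1 - 1*17 = -1 - 17 = -18)
D*b(-6, 4) + j = -18*(-6) + 26 = 108 + 26 = 134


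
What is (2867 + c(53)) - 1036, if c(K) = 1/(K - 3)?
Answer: 91551/50 ≈ 1831.0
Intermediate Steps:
c(K) = 1/(-3 + K)
(2867 + c(53)) - 1036 = (2867 + 1/(-3 + 53)) - 1036 = (2867 + 1/50) - 1036 = 143351/50 - 1036 = 91551/50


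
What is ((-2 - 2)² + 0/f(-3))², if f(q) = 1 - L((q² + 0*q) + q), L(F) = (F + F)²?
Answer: 256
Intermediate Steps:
L(F) = 4*F² (L(F) = (2*F)² = 4*F²)
f(q) = 1 - 4*(q + q²)² (f(q) = 1 - 4*((q² + 0*q) + q)² = 1 - 4*((q² + 0) + q)² = 1 - 4*(q² + q)² = 1 - 4*(q + q²)²)
((-2 - 2)² + 0/f(-3))² = ((-2 - 2)² + 0/(1 - 4*(-3)²*(1 - 3)²))² = ((-4)² + 0/(1 - 4*9*(-2)²))² = (16 + 0/(1 - 4*9*4))² = (16 + 0/(1 - 144))² = (16 + 0/(-143))² = (16 + 0*(-1/143))² = (16 + 0)² = 16² = 256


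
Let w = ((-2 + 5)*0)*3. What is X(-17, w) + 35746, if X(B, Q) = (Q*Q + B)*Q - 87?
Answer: 35659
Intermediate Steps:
w = 0 (w = (3*0)*3 = 0*3 = 0)
X(B, Q) = -87 + Q*(B + Q²) (X(B, Q) = (Q² + B)*Q - 87 = (B + Q²)*Q - 87 = Q*(B + Q²) - 87 = -87 + Q*(B + Q²))
X(-17, w) + 35746 = (-87 + 0³ - 17*0) + 35746 = (-87 + 0 + 0) + 35746 = -87 + 35746 = 35659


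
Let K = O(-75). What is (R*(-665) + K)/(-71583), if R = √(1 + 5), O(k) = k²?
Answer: -1875/23861 + 665*√6/71583 ≈ -0.055825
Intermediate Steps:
K = 5625 (K = (-75)² = 5625)
R = √6 ≈ 2.4495
(R*(-665) + K)/(-71583) = (√6*(-665) + 5625)/(-71583) = (-665*√6 + 5625)*(-1/71583) = (5625 - 665*√6)*(-1/71583) = -1875/23861 + 665*√6/71583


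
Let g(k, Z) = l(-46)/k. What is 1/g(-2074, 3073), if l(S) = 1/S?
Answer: 95404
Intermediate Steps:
g(k, Z) = -1/(46*k) (g(k, Z) = 1/((-46)*k) = -1/(46*k))
1/g(-2074, 3073) = 1/(-1/46/(-2074)) = 1/(-1/46*(-1/2074)) = 1/(1/95404) = 95404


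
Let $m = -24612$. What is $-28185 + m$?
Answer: $-52797$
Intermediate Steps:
$-28185 + m = -28185 - 24612 = -52797$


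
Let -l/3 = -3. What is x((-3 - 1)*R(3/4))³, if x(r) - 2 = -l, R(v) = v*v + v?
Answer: -343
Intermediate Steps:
l = 9 (l = -3*(-3) = 9)
R(v) = v + v² (R(v) = v² + v = v + v²)
x(r) = -7 (x(r) = 2 - 1*9 = 2 - 9 = -7)
x((-3 - 1)*R(3/4))³ = (-7)³ = -343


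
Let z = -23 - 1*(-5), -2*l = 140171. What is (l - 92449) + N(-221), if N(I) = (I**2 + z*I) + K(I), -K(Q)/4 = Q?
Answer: -217663/2 ≈ -1.0883e+5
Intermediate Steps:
l = -140171/2 (l = -1/2*140171 = -140171/2 ≈ -70086.)
K(Q) = -4*Q
z = -18 (z = -23 + 5 = -18)
N(I) = I**2 - 22*I (N(I) = (I**2 - 18*I) - 4*I = I**2 - 22*I)
(l - 92449) + N(-221) = (-140171/2 - 92449) - 221*(-22 - 221) = -325069/2 - 221*(-243) = -325069/2 + 53703 = -217663/2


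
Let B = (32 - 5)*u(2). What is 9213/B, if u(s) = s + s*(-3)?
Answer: -3071/36 ≈ -85.306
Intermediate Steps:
u(s) = -2*s (u(s) = s - 3*s = -2*s)
B = -108 (B = (32 - 5)*(-2*2) = 27*(-4) = -108)
9213/B = 9213/(-108) = 9213*(-1/108) = -3071/36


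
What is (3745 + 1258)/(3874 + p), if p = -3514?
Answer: 5003/360 ≈ 13.897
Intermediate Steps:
(3745 + 1258)/(3874 + p) = (3745 + 1258)/(3874 - 3514) = 5003/360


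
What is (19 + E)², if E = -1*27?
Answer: 64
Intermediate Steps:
E = -27
(19 + E)² = (19 - 27)² = (-8)² = 64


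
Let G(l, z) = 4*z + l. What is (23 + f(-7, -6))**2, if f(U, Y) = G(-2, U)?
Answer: 49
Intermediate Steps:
G(l, z) = l + 4*z
f(U, Y) = -2 + 4*U
(23 + f(-7, -6))**2 = (23 + (-2 + 4*(-7)))**2 = (23 + (-2 - 28))**2 = (23 - 30)**2 = (-7)**2 = 49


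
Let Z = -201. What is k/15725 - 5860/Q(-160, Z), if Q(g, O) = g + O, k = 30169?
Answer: 103039509/5676725 ≈ 18.151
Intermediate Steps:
Q(g, O) = O + g
k/15725 - 5860/Q(-160, Z) = 30169/15725 - 5860/(-201 - 160) = 30169*(1/15725) - 5860/(-361) = 30169/15725 - 5860*(-1/361) = 30169/15725 + 5860/361 = 103039509/5676725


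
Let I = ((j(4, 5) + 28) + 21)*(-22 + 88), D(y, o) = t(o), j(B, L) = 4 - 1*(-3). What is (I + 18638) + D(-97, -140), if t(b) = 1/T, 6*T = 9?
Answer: 67004/3 ≈ 22335.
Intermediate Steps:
T = 3/2 (T = (⅙)*9 = 3/2 ≈ 1.5000)
j(B, L) = 7 (j(B, L) = 4 + 3 = 7)
t(b) = ⅔ (t(b) = 1/(3/2) = ⅔)
D(y, o) = ⅔
I = 3696 (I = ((7 + 28) + 21)*(-22 + 88) = (35 + 21)*66 = 56*66 = 3696)
(I + 18638) + D(-97, -140) = (3696 + 18638) + ⅔ = 22334 + ⅔ = 67004/3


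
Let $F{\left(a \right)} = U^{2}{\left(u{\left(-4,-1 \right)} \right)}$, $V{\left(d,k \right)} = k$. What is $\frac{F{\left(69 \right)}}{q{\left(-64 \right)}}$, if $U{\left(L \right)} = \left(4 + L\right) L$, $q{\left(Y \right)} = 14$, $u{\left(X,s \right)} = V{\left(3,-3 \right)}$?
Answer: $\frac{9}{14} \approx 0.64286$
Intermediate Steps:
$u{\left(X,s \right)} = -3$
$U{\left(L \right)} = L \left(4 + L\right)$
$F{\left(a \right)} = 9$ ($F{\left(a \right)} = \left(- 3 \left(4 - 3\right)\right)^{2} = \left(\left(-3\right) 1\right)^{2} = \left(-3\right)^{2} = 9$)
$\frac{F{\left(69 \right)}}{q{\left(-64 \right)}} = \frac{9}{14}$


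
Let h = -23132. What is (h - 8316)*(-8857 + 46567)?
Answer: -1185904080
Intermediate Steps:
(h - 8316)*(-8857 + 46567) = (-23132 - 8316)*(-8857 + 46567) = -31448*37710 = -1185904080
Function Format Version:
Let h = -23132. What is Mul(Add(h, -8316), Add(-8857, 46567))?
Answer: -1185904080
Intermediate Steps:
Mul(Add(h, -8316), Add(-8857, 46567)) = Mul(Add(-23132, -8316), Add(-8857, 46567)) = Mul(-31448, 37710) = -1185904080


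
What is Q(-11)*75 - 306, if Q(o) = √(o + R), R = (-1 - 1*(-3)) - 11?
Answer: -306 + 150*I*√5 ≈ -306.0 + 335.41*I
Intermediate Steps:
R = -9 (R = (-1 + 3) - 11 = 2 - 11 = -9)
Q(o) = √(-9 + o) (Q(o) = √(o - 9) = √(-9 + o))
Q(-11)*75 - 306 = √(-9 - 11)*75 - 306 = √(-20)*75 - 306 = (2*I*√5)*75 - 306 = 150*I*√5 - 306 = -306 + 150*I*√5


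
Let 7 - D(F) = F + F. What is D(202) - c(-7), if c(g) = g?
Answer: -390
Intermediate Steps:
D(F) = 7 - 2*F (D(F) = 7 - (F + F) = 7 - 2*F)
D(202) - c(-7) = (7 - 2*202) - 1*(-7) = (7 - 404) + 7 = -397 + 7 = -390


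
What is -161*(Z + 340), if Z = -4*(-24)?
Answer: -70196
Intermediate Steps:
Z = 96
-161*(Z + 340) = -161*(96 + 340) = -161*436 = -70196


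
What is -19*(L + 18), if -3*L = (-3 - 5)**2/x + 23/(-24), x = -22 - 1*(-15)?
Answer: -204611/504 ≈ -405.97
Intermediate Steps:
x = -7 (x = -22 + 15 = -7)
L = 1697/504 (L = -((-3 - 5)**2/(-7) + 23/(-24))/3 = -((-8)**2*(-1/7) + 23*(-1/24))/3 = -(64*(-1/7) - 23/24)/3 = -(-64/7 - 23/24)/3 = -1/3*(-1697/168) = 1697/504 ≈ 3.3671)
-19*(L + 18) = -19*(1697/504 + 18) = -19*10769/504 = -204611/504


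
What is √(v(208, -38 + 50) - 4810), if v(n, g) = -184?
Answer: I*√4994 ≈ 70.668*I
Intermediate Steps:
√(v(208, -38 + 50) - 4810) = √(-184 - 4810) = √(-4994) = I*√4994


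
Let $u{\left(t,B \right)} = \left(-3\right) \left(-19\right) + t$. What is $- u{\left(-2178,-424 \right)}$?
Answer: $2121$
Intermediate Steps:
$u{\left(t,B \right)} = 57 + t$
$- u{\left(-2178,-424 \right)} = - (57 - 2178) = \left(-1\right) \left(-2121\right) = 2121$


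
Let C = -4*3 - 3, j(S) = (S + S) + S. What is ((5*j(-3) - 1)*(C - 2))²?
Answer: 611524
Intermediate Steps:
j(S) = 3*S (j(S) = 2*S + S = 3*S)
C = -15 (C = -12 - 3 = -15)
((5*j(-3) - 1)*(C - 2))² = ((5*(3*(-3)) - 1)*(-15 - 2))² = ((5*(-9) - 1)*(-17))² = ((-45 - 1)*(-17))² = (-46*(-17))² = 782² = 611524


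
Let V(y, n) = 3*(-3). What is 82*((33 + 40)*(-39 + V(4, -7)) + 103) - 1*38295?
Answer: -317177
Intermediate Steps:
V(y, n) = -9
82*((33 + 40)*(-39 + V(4, -7)) + 103) - 1*38295 = 82*((33 + 40)*(-39 - 9) + 103) - 1*38295 = 82*(73*(-48) + 103) - 38295 = 82*(-3504 + 103) - 38295 = 82*(-3401) - 38295 = -278882 - 38295 = -317177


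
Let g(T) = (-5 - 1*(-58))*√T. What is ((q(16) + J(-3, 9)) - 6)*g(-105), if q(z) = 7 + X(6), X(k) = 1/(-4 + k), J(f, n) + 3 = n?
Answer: 795*I*√105/2 ≈ 4073.2*I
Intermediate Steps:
J(f, n) = -3 + n
q(z) = 15/2 (q(z) = 7 + 1/(-4 + 6) = 7 + 1/2 = 7 + ½ = 15/2)
g(T) = 53*√T (g(T) = (-5 + 58)*√T = 53*√T)
((q(16) + J(-3, 9)) - 6)*g(-105) = ((15/2 + (-3 + 9)) - 6)*(53*√(-105)) = ((15/2 + 6) - 6)*(53*(I*√105)) = (27/2 - 6)*(53*I*√105) = 15*(53*I*√105)/2 = 795*I*√105/2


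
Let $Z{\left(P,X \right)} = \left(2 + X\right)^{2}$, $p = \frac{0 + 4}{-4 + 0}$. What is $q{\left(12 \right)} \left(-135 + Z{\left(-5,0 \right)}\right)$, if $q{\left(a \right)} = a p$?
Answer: $1572$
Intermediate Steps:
$p = -1$ ($p = \frac{4}{-4} = 4 \left(- \frac{1}{4}\right) = -1$)
$q{\left(a \right)} = - a$ ($q{\left(a \right)} = a \left(-1\right) = - a$)
$q{\left(12 \right)} \left(-135 + Z{\left(-5,0 \right)}\right) = \left(-1\right) 12 \left(-135 + \left(2 + 0\right)^{2}\right) = - 12 \left(-135 + 2^{2}\right) = - 12 \left(-135 + 4\right) = \left(-12\right) \left(-131\right) = 1572$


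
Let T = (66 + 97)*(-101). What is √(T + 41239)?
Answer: 2*√6194 ≈ 157.40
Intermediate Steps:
T = -16463 (T = 163*(-101) = -16463)
√(T + 41239) = √(-16463 + 41239) = √24776 = 2*√6194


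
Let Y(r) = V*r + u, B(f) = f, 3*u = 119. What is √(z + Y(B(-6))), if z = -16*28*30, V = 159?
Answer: I*√129189/3 ≈ 119.81*I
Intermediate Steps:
u = 119/3 (u = (⅓)*119 = 119/3 ≈ 39.667)
z = -13440 (z = -448*30 = -13440)
Y(r) = 119/3 + 159*r (Y(r) = 159*r + 119/3 = 119/3 + 159*r)
√(z + Y(B(-6))) = √(-13440 + (119/3 + 159*(-6))) = √(-13440 + (119/3 - 954)) = √(-13440 - 2743/3) = √(-43063/3) = I*√129189/3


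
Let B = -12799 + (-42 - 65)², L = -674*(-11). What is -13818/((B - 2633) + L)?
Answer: -294/73 ≈ -4.0274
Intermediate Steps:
L = 7414
B = -1350 (B = -12799 + (-107)² = -12799 + 11449 = -1350)
-13818/((B - 2633) + L) = -13818/((-1350 - 2633) + 7414) = -13818/(-3983 + 7414) = -13818/3431 = -13818*1/3431 = -294/73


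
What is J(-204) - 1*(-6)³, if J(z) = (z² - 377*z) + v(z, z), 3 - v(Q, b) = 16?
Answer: 118727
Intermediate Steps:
v(Q, b) = -13 (v(Q, b) = 3 - 1*16 = 3 - 16 = -13)
J(z) = -13 + z² - 377*z (J(z) = (z² - 377*z) - 13 = -13 + z² - 377*z)
J(-204) - 1*(-6)³ = (-13 + (-204)² - 377*(-204)) - 1*(-6)³ = (-13 + 41616 + 76908) - 1*(-216) = 118511 + 216 = 118727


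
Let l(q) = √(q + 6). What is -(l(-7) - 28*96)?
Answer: 2688 - I ≈ 2688.0 - 1.0*I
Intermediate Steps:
l(q) = √(6 + q)
-(l(-7) - 28*96) = -(√(6 - 7) - 28*96) = -(√(-1) - 2688) = -(I - 2688) = -(-2688 + I) = 2688 - I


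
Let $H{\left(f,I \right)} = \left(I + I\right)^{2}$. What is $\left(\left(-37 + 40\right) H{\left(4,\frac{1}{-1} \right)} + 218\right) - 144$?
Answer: $86$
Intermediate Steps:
$H{\left(f,I \right)} = 4 I^{2}$ ($H{\left(f,I \right)} = \left(2 I\right)^{2} = 4 I^{2}$)
$\left(\left(-37 + 40\right) H{\left(4,\frac{1}{-1} \right)} + 218\right) - 144 = \left(\left(-37 + 40\right) 4 \left(\frac{1}{-1}\right)^{2} + 218\right) - 144 = \left(3 \cdot 4 \left(-1\right)^{2} + 218\right) - 144 = \left(3 \cdot 4 \cdot 1 + 218\right) - 144 = \left(3 \cdot 4 + 218\right) - 144 = \left(12 + 218\right) - 144 = 230 - 144 = 86$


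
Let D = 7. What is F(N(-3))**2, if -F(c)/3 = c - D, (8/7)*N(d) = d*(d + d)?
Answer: 11025/16 ≈ 689.06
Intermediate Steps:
N(d) = 7*d**2/4 (N(d) = 7*(d*(d + d))/8 = 7*(d*(2*d))/8 = 7*(2*d**2)/8 = 7*d**2/4)
F(c) = 21 - 3*c (F(c) = -3*(c - 1*7) = -3*(c - 7) = -3*(-7 + c) = 21 - 3*c)
F(N(-3))**2 = (21 - 21*(-3)**2/4)**2 = (21 - 21*9/4)**2 = (21 - 3*63/4)**2 = (21 - 189/4)**2 = (-105/4)**2 = 11025/16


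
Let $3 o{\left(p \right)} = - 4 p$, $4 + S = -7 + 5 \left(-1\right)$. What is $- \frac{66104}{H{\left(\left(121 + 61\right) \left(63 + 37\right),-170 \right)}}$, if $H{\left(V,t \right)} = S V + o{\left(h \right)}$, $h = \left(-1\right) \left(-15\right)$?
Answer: $\frac{16526}{72805} \approx 0.22699$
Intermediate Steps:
$h = 15$
$S = -16$ ($S = -4 + \left(-7 + 5 \left(-1\right)\right) = -4 - 12 = -16$)
$o{\left(p \right)} = - \frac{4 p}{3}$ ($o{\left(p \right)} = \frac{\left(-4\right) p}{3} = - \frac{4 p}{3}$)
$H{\left(V,t \right)} = -20 - 16 V$ ($H{\left(V,t \right)} = - 16 V - 20 = -20 - 16 V$)
$- \frac{66104}{H{\left(\left(121 + 61\right) \left(63 + 37\right),-170 \right)}} = - \frac{66104}{-20 - 16 \left(121 + 61\right) \left(63 + 37\right)} = - \frac{66104}{-20 - 16 \cdot 182 \cdot 100} = - \frac{66104}{-20 - 291200} = - \frac{66104}{-291220} = \left(-66104\right) \left(- \frac{1}{291220}\right) = \frac{16526}{72805}$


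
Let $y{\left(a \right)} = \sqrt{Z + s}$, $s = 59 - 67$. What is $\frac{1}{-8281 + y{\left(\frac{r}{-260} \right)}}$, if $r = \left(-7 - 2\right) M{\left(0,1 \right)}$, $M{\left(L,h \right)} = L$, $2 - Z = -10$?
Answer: $- \frac{1}{8279} \approx -0.00012079$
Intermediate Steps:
$Z = 12$ ($Z = 2 - -10 = 2 + 10 = 12$)
$s = -8$
$r = 0$ ($r = \left(-7 - 2\right) 0 = \left(-9\right) 0 = 0$)
$y{\left(a \right)} = 2$ ($y{\left(a \right)} = \sqrt{12 - 8} = \sqrt{4} = 2$)
$\frac{1}{-8281 + y{\left(\frac{r}{-260} \right)}} = \frac{1}{-8281 + 2} = \frac{1}{-8279} = - \frac{1}{8279}$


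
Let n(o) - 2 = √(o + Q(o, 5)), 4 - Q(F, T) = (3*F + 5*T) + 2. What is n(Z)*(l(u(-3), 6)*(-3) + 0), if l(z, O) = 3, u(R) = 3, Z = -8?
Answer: -18 - 9*I*√7 ≈ -18.0 - 23.812*I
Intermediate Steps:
Q(F, T) = 2 - 5*T - 3*F (Q(F, T) = 4 - ((3*F + 5*T) + 2) = 4 - (2 + 3*F + 5*T) = 4 + (-2 - 5*T - 3*F) = 2 - 5*T - 3*F)
n(o) = 2 + √(-23 - 2*o) (n(o) = 2 + √(o + (2 - 5*5 - 3*o)) = 2 + √(o + (2 - 25 - 3*o)) = 2 + √(o + (-23 - 3*o)) = 2 + √(-23 - 2*o))
n(Z)*(l(u(-3), 6)*(-3) + 0) = (2 + √(-23 - 2*(-8)))*(3*(-3) + 0) = (2 + √(-23 + 16))*(-9 + 0) = (2 + √(-7))*(-9) = (2 + I*√7)*(-9) = -18 - 9*I*√7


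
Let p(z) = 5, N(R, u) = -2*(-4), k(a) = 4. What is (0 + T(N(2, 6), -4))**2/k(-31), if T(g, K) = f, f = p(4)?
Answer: 25/4 ≈ 6.2500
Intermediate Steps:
N(R, u) = 8
f = 5
T(g, K) = 5
(0 + T(N(2, 6), -4))**2/k(-31) = (0 + 5)**2/4 = 5**2*(1/4) = 25*(1/4) = 25/4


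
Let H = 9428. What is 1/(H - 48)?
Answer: 1/9380 ≈ 0.00010661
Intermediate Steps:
1/(H - 48) = 1/(9428 - 48) = 1/9380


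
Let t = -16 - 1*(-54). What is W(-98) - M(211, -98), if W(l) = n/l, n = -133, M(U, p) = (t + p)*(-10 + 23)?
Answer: 10939/14 ≈ 781.36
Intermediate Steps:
t = 38 (t = -16 + 54 = 38)
M(U, p) = 494 + 13*p (M(U, p) = (38 + p)*(-10 + 23) = (38 + p)*13 = 494 + 13*p)
W(l) = -133/l
W(-98) - M(211, -98) = -133/(-98) - (494 + 13*(-98)) = -133*(-1/98) - (494 - 1274) = 19/14 - 1*(-780) = 19/14 + 780 = 10939/14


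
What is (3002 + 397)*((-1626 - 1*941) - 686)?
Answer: -11056947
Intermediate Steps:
(3002 + 397)*((-1626 - 1*941) - 686) = 3399*((-1626 - 941) - 686) = 3399*(-2567 - 686) = 3399*(-3253) = -11056947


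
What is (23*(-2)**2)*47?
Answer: 4324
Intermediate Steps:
(23*(-2)**2)*47 = (23*4)*47 = 92*47 = 4324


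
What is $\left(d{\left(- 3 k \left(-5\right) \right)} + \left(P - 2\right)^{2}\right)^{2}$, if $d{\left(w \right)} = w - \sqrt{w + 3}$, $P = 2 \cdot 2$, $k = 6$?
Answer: $\left(94 - \sqrt{93}\right)^{2} \approx 7116.0$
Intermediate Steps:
$P = 4$
$d{\left(w \right)} = w - \sqrt{3 + w}$
$\left(d{\left(- 3 k \left(-5\right) \right)} + \left(P - 2\right)^{2}\right)^{2} = \left(\left(\left(-3\right) 6 \left(-5\right) - \sqrt{3 + \left(-3\right) 6 \left(-5\right)}\right) + \left(4 - 2\right)^{2}\right)^{2} = \left(\left(\left(-18\right) \left(-5\right) - \sqrt{3 - -90}\right) + 2^{2}\right)^{2} = \left(\left(90 - \sqrt{3 + 90}\right) + 4\right)^{2} = \left(\left(90 - \sqrt{93}\right) + 4\right)^{2} = \left(94 - \sqrt{93}\right)^{2}$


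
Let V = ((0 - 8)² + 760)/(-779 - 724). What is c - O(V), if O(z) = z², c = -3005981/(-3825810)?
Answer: 465878329141/960282135810 ≈ 0.48515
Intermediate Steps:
c = 3005981/3825810 (c = -3005981*(-1/3825810) = 3005981/3825810 ≈ 0.78571)
V = -824/1503 (V = ((-8)² + 760)/(-1503) = (64 + 760)*(-1/1503) = 824*(-1/1503) = -824/1503 ≈ -0.54824)
c - O(V) = 3005981/3825810 - (-824/1503)² = 3005981/3825810 - 1*678976/2259009 = 3005981/3825810 - 678976/2259009 = 465878329141/960282135810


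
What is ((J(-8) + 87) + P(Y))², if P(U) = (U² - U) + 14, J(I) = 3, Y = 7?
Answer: 21316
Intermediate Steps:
P(U) = 14 + U² - U
((J(-8) + 87) + P(Y))² = ((3 + 87) + (14 + 7² - 1*7))² = (90 + (14 + 49 - 7))² = (90 + 56)² = 146² = 21316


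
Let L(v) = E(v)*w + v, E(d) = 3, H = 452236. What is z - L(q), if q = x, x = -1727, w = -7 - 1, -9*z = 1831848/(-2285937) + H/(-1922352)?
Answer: 1923764437499279/1098593890956 ≈ 1751.1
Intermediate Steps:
z = 126534435323/1098593890956 (z = -(1831848/(-2285937) + 452236/(-1922352))/9 = -(1831848*(-1/2285937) + 452236*(-1/1922352))/9 = -(-610616/761979 - 113059/480588)/9 = -⅑*(-126534435323/122065987884) = 126534435323/1098593890956 ≈ 0.11518)
w = -8
q = -1727
L(v) = -24 + v (L(v) = 3*(-8) + v = -24 + v)
z - L(q) = 126534435323/1098593890956 - (-24 - 1727) = 126534435323/1098593890956 - 1*(-1751) = 126534435323/1098593890956 + 1751 = 1923764437499279/1098593890956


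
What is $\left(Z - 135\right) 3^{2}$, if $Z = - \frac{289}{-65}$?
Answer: $- \frac{76374}{65} \approx -1175.0$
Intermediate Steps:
$Z = \frac{289}{65}$ ($Z = \left(-289\right) \left(- \frac{1}{65}\right) = \frac{289}{65} \approx 4.4462$)
$\left(Z - 135\right) 3^{2} = \left(\frac{289}{65} - 135\right) 3^{2} = \left(- \frac{8486}{65}\right) 9 = - \frac{76374}{65}$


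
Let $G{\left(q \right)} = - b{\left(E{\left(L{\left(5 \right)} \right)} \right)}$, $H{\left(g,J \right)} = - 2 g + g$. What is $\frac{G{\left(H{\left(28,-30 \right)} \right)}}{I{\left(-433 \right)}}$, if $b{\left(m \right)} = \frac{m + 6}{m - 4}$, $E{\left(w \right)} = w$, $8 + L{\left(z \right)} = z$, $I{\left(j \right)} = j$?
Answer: $- \frac{3}{3031} \approx -0.00098977$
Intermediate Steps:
$H{\left(g,J \right)} = - g$
$L{\left(z \right)} = -8 + z$
$b{\left(m \right)} = \frac{6 + m}{-4 + m}$
$G{\left(q \right)} = \frac{3}{7}$ ($G{\left(q \right)} = - \frac{6 + \left(-8 + 5\right)}{-4 + \left(-8 + 5\right)} = - \frac{6 - 3}{-4 - 3} = - \frac{3}{-7} = - \frac{\left(-1\right) 3}{7} = \left(-1\right) \left(- \frac{3}{7}\right) = \frac{3}{7}$)
$\frac{G{\left(H{\left(28,-30 \right)} \right)}}{I{\left(-433 \right)}} = \frac{3}{7 \left(-433\right)} = \frac{3}{7} \left(- \frac{1}{433}\right) = - \frac{3}{3031}$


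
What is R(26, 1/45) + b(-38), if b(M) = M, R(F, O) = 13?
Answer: -25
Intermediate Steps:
R(26, 1/45) + b(-38) = 13 - 38 = -25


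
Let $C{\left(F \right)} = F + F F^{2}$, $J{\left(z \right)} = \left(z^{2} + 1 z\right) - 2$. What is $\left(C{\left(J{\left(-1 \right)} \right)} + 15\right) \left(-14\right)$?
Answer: $-70$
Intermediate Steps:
$J{\left(z \right)} = -2 + z + z^{2}$ ($J{\left(z \right)} = \left(z^{2} + z\right) - 2 = \left(z + z^{2}\right) - 2 = -2 + z + z^{2}$)
$C{\left(F \right)} = F + F^{3}$
$\left(C{\left(J{\left(-1 \right)} \right)} + 15\right) \left(-14\right) = \left(\left(\left(-2 - 1 + \left(-1\right)^{2}\right) + \left(-2 - 1 + \left(-1\right)^{2}\right)^{3}\right) + 15\right) \left(-14\right) = \left(\left(\left(-2 - 1 + 1\right) + \left(-2 - 1 + 1\right)^{3}\right) + 15\right) \left(-14\right) = \left(\left(-2 + \left(-2\right)^{3}\right) + 15\right) \left(-14\right) = \left(\left(-2 - 8\right) + 15\right) \left(-14\right) = \left(-10 + 15\right) \left(-14\right) = 5 \left(-14\right) = -70$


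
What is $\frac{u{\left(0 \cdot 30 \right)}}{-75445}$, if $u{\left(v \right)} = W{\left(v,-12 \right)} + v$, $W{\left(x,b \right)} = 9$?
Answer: $- \frac{9}{75445} \approx -0.00011929$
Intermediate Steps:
$u{\left(v \right)} = 9 + v$
$\frac{u{\left(0 \cdot 30 \right)}}{-75445} = \frac{9 + 0 \cdot 30}{-75445} = \left(9 + 0\right) \left(- \frac{1}{75445}\right) = 9 \left(- \frac{1}{75445}\right) = - \frac{9}{75445}$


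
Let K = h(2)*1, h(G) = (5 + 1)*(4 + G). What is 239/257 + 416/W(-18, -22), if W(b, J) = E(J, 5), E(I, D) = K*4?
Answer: 8833/2313 ≈ 3.8189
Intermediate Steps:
h(G) = 24 + 6*G (h(G) = 6*(4 + G) = 24 + 6*G)
K = 36 (K = (24 + 6*2)*1 = (24 + 12)*1 = 36*1 = 36)
E(I, D) = 144 (E(I, D) = 36*4 = 144)
W(b, J) = 144
239/257 + 416/W(-18, -22) = 239/257 + 416/144 = 239*(1/257) + 416*(1/144) = 239/257 + 26/9 = 8833/2313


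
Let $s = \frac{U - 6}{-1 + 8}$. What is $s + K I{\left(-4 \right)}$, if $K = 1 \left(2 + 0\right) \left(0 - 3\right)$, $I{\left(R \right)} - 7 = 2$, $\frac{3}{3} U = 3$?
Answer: $- \frac{381}{7} \approx -54.429$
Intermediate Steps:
$U = 3$
$I{\left(R \right)} = 9$ ($I{\left(R \right)} = 7 + 2 = 9$)
$K = -6$ ($K = 1 \cdot 2 \left(-3\right) = 1 \left(-6\right) = -6$)
$s = - \frac{3}{7}$ ($s = \frac{3 - 6}{-1 + 8} = - \frac{3}{7} \approx -0.42857$)
$s + K I{\left(-4 \right)} = - \frac{3}{7} - 54 = - \frac{381}{7}$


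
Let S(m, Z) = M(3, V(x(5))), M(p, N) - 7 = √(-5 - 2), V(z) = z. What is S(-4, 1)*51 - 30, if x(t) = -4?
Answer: 327 + 51*I*√7 ≈ 327.0 + 134.93*I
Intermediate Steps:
M(p, N) = 7 + I*√7 (M(p, N) = 7 + √(-5 - 2) = 7 + √(-7) = 7 + I*√7)
S(m, Z) = 7 + I*√7
S(-4, 1)*51 - 30 = (7 + I*√7)*51 - 30 = (357 + 51*I*√7) - 30 = 327 + 51*I*√7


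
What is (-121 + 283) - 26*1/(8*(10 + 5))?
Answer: 9707/60 ≈ 161.78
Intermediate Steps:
(-121 + 283) - 26*1/(8*(10 + 5)) = 162 - 26/(15*8) = 162 - 26/120 = 162 - 26*1/120 = 162 - 13/60 = 9707/60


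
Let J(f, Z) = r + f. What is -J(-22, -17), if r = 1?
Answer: 21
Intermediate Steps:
J(f, Z) = 1 + f
-J(-22, -17) = -(1 - 22) = -1*(-21) = 21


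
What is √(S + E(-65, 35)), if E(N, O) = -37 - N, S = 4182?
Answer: √4210 ≈ 64.885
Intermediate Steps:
√(S + E(-65, 35)) = √(4182 + (-37 - 1*(-65))) = √(4182 + (-37 + 65)) = √(4182 + 28) = √4210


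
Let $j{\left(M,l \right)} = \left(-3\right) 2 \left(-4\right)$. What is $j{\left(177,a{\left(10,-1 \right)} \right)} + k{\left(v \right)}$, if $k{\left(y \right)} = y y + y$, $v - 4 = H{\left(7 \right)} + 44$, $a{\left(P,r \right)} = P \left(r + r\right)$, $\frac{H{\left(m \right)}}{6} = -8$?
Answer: $24$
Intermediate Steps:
$H{\left(m \right)} = -48$ ($H{\left(m \right)} = 6 \left(-8\right) = -48$)
$a{\left(P,r \right)} = 2 P r$ ($a{\left(P,r \right)} = P 2 r = 2 P r$)
$j{\left(M,l \right)} = 24$ ($j{\left(M,l \right)} = \left(-6\right) \left(-4\right) = 24$)
$v = 0$ ($v = 4 + \left(-48 + 44\right) = 4 - 4 = 0$)
$k{\left(y \right)} = y + y^{2}$ ($k{\left(y \right)} = y^{2} + y = y + y^{2}$)
$j{\left(177,a{\left(10,-1 \right)} \right)} + k{\left(v \right)} = 24 + 0 \left(1 + 0\right) = 24 + 0 \cdot 1 = 24 + 0 = 24$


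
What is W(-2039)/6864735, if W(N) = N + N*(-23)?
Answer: 44858/6864735 ≈ 0.0065346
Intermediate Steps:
W(N) = -22*N (W(N) = N - 23*N = -22*N)
W(-2039)/6864735 = -22*(-2039)/6864735 = 44858*(1/6864735) = 44858/6864735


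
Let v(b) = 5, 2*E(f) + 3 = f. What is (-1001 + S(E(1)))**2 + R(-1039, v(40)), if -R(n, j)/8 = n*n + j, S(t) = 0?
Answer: -7634207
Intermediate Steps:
E(f) = -3/2 + f/2
R(n, j) = -8*j - 8*n**2 (R(n, j) = -8*(n*n + j) = -8*(n**2 + j) = -8*(j + n**2) = -8*j - 8*n**2)
(-1001 + S(E(1)))**2 + R(-1039, v(40)) = (-1001 + 0)**2 + (-8*5 - 8*(-1039)**2) = (-1001)**2 + (-40 - 8*1079521) = 1002001 + (-40 - 8636168) = 1002001 - 8636208 = -7634207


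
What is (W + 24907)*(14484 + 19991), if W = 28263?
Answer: 1833035750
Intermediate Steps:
(W + 24907)*(14484 + 19991) = (28263 + 24907)*(14484 + 19991) = 53170*34475 = 1833035750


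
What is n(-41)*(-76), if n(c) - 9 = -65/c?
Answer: -32984/41 ≈ -804.49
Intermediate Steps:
n(c) = 9 - 65/c
n(-41)*(-76) = (9 - 65/(-41))*(-76) = (9 - 65*(-1/41))*(-76) = (9 + 65/41)*(-76) = (434/41)*(-76) = -32984/41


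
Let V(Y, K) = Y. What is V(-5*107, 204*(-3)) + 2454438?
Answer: 2453903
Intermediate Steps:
V(-5*107, 204*(-3)) + 2454438 = -5*107 + 2454438 = -535 + 2454438 = 2453903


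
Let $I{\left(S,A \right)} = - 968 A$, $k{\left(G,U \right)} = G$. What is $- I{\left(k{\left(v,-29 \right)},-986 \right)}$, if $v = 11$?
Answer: $-954448$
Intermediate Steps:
$- I{\left(k{\left(v,-29 \right)},-986 \right)} = - \left(-968\right) \left(-986\right) = \left(-1\right) 954448 = -954448$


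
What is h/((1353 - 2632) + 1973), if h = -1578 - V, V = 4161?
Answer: -5739/694 ≈ -8.2695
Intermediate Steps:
h = -5739 (h = -1578 - 1*4161 = -1578 - 4161 = -5739)
h/((1353 - 2632) + 1973) = -5739/((1353 - 2632) + 1973) = -5739/(-1279 + 1973) = -5739/694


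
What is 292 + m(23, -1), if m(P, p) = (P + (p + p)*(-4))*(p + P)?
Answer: 974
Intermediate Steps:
m(P, p) = (P + p)*(P - 8*p) (m(P, p) = (P + (2*p)*(-4))*(P + p) = (P - 8*p)*(P + p) = (P + p)*(P - 8*p))
292 + m(23, -1) = 292 + (23**2 - 8*(-1)**2 - 7*23*(-1)) = 292 + (529 - 8*1 + 161) = 292 + (529 - 8 + 161) = 292 + 682 = 974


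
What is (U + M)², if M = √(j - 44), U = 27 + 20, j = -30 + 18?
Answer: 2153 + 188*I*√14 ≈ 2153.0 + 703.43*I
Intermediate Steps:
j = -12
U = 47
M = 2*I*√14 (M = √(-12 - 44) = √(-56) = 2*I*√14 ≈ 7.4833*I)
(U + M)² = (47 + 2*I*√14)²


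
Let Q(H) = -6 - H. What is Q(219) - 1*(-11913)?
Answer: 11688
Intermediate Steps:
Q(219) - 1*(-11913) = (-6 - 1*219) - 1*(-11913) = (-6 - 219) + 11913 = -225 + 11913 = 11688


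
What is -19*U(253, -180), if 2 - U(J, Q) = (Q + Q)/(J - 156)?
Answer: -10526/97 ≈ -108.52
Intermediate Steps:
U(J, Q) = 2 - 2*Q/(-156 + J) (U(J, Q) = 2 - (Q + Q)/(J - 156) = 2 - 2*Q/(-156 + J))
-19*U(253, -180) = -38*(-156 + 253 - 1*(-180))/(-156 + 253) = -38*(-156 + 253 + 180)/97 = -38*277/97 = -19*554/97 = -10526/97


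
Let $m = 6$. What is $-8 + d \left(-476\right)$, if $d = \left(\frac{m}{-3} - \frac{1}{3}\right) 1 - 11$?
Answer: $\frac{19016}{3} \approx 6338.7$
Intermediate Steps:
$d = - \frac{40}{3}$ ($d = \left(\frac{6}{-3} - \frac{1}{3}\right) 1 - 11 = \left(6 \left(- \frac{1}{3}\right) - \frac{1}{3}\right) 1 - 11 = \left(-2 - \frac{1}{3}\right) 1 - 11 = \left(- \frac{7}{3}\right) 1 - 11 = - \frac{7}{3} - 11 = - \frac{40}{3} \approx -13.333$)
$-8 + d \left(-476\right) = -8 - - \frac{19040}{3} = -8 + \frac{19040}{3} = \frac{19016}{3}$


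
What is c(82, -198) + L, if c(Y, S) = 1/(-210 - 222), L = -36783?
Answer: -15890257/432 ≈ -36783.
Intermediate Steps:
c(Y, S) = -1/432 (c(Y, S) = 1/(-432) = -1/432)
c(82, -198) + L = -1/432 - 36783 = -15890257/432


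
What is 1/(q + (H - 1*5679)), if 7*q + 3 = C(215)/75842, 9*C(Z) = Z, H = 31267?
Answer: 4778046/122258593529 ≈ 3.9081e-5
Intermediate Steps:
C(Z) = Z/9
q = -2047519/4778046 (q = -3/7 + (((1/9)*215)/75842)/7 = -3/7 + ((215/9)*(1/75842))/7 = -3/7 + (1/7)*(215/682578) = -3/7 + 215/4778046 = -2047519/4778046 ≈ -0.42853)
1/(q + (H - 1*5679)) = 1/(-2047519/4778046 + (31267 - 1*5679)) = 1/(-2047519/4778046 + (31267 - 5679)) = 1/(-2047519/4778046 + 25588) = 1/(122258593529/4778046) = 4778046/122258593529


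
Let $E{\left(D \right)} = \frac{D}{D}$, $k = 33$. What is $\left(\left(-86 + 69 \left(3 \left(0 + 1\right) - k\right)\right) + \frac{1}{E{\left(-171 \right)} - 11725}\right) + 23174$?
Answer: $\frac{246415031}{11724} \approx 21018.0$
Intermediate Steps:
$E{\left(D \right)} = 1$
$\left(\left(-86 + 69 \left(3 \left(0 + 1\right) - k\right)\right) + \frac{1}{E{\left(-171 \right)} - 11725}\right) + 23174 = \left(\left(-86 + 69 \left(3 \left(0 + 1\right) - 33\right)\right) + \frac{1}{1 - 11725}\right) + 23174 = \left(\left(-86 + 69 \left(3 \cdot 1 - 33\right)\right) + \frac{1}{-11724}\right) + 23174 = \left(\left(-86 + 69 \left(3 - 33\right)\right) - \frac{1}{11724}\right) + 23174 = \left(\left(-86 + 69 \left(-30\right)\right) - \frac{1}{11724}\right) + 23174 = \left(\left(-86 - 2070\right) - \frac{1}{11724}\right) + 23174 = \left(-2156 - \frac{1}{11724}\right) + 23174 = - \frac{25276945}{11724} + 23174 = \frac{246415031}{11724}$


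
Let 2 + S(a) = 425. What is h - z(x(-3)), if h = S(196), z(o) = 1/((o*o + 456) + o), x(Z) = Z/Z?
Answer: 193733/458 ≈ 423.00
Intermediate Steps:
S(a) = 423 (S(a) = -2 + 425 = 423)
x(Z) = 1
z(o) = 1/(456 + o + o**2) (z(o) = 1/((o**2 + 456) + o) = 1/((456 + o**2) + o) = 1/(456 + o + o**2))
h = 423
h - z(x(-3)) = 423 - 1/(456 + 1 + 1**2) = 423 - 1/(456 + 1 + 1) = 423 - 1/458 = 193733/458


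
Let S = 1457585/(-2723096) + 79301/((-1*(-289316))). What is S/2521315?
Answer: -51439606491/496595203507597960 ≈ -1.0358e-7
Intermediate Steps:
S = -51439606491/196958810584 (S = 1457585*(-1/2723096) + 79301/289316 = -1457585/2723096 + 79301*(1/289316) = -1457585/2723096 + 79301/289316 = -51439606491/196958810584 ≈ -0.26117)
S/2521315 = -51439606491/196958810584/2521315 = -51439606491/196958810584*1/2521315 = -51439606491/496595203507597960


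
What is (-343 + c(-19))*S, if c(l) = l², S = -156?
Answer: -2808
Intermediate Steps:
(-343 + c(-19))*S = (-343 + (-19)²)*(-156) = (-343 + 361)*(-156) = 18*(-156) = -2808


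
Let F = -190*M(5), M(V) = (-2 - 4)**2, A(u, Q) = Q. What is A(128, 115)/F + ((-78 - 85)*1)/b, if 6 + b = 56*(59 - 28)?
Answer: -131387/1183320 ≈ -0.11103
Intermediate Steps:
M(V) = 36 (M(V) = (-6)**2 = 36)
F = -6840 (F = -190*36 = -6840)
b = 1730 (b = -6 + 56*(59 - 28) = -6 + 56*31 = -6 + 1736 = 1730)
A(128, 115)/F + ((-78 - 85)*1)/b = 115/(-6840) + ((-78 - 85)*1)/1730 = 115*(-1/6840) - 163*1*(1/1730) = -23/1368 - 163*1/1730 = -23/1368 - 163/1730 = -131387/1183320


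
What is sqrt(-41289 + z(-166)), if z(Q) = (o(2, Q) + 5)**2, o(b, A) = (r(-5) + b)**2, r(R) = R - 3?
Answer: 2*I*sqrt(9902) ≈ 199.02*I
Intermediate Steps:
r(R) = -3 + R
o(b, A) = (-8 + b)**2 (o(b, A) = ((-3 - 5) + b)**2 = (-8 + b)**2)
z(Q) = 1681 (z(Q) = ((-8 + 2)**2 + 5)**2 = ((-6)**2 + 5)**2 = (36 + 5)**2 = 41**2 = 1681)
sqrt(-41289 + z(-166)) = sqrt(-41289 + 1681) = sqrt(-39608) = 2*I*sqrt(9902)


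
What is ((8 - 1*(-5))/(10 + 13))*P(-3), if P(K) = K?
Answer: -39/23 ≈ -1.6957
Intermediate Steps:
((8 - 1*(-5))/(10 + 13))*P(-3) = ((8 - 1*(-5))/(10 + 13))*(-3) = ((8 + 5)/23)*(-3) = ((1/23)*13)*(-3) = (13/23)*(-3) = -39/23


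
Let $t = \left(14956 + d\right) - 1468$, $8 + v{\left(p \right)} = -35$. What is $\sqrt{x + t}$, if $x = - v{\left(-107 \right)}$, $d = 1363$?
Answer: $\sqrt{14894} \approx 122.04$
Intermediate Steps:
$v{\left(p \right)} = -43$ ($v{\left(p \right)} = -8 - 35 = -43$)
$t = 14851$ ($t = \left(14956 + 1363\right) - 1468 = 16319 - 1468 = 14851$)
$x = 43$ ($x = \left(-1\right) \left(-43\right) = 43$)
$\sqrt{x + t} = \sqrt{43 + 14851} = \sqrt{14894}$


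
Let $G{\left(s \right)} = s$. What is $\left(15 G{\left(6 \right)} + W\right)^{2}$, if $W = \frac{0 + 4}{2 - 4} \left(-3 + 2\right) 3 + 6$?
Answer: $10404$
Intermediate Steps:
$W = 12$ ($W = \frac{4}{-2} \left(-1\right) 3 + 6 = 4 \left(- \frac{1}{2}\right) \left(-1\right) 3 + 6 = \left(-2\right) \left(-1\right) 3 + 6 = 2 \cdot 3 + 6 = 6 + 6 = 12$)
$\left(15 G{\left(6 \right)} + W\right)^{2} = \left(15 \cdot 6 + 12\right)^{2} = \left(90 + 12\right)^{2} = 102^{2} = 10404$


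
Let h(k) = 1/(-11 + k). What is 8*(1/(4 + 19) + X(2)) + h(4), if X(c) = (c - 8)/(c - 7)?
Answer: 7893/805 ≈ 9.8050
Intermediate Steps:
X(c) = (-8 + c)/(-7 + c)
8*(1/(4 + 19) + X(2)) + h(4) = 8*(1/(4 + 19) + (-8 + 2)/(-7 + 2)) + 1/(-11 + 4) = 8*(1/23 - 6/(-5)) + 1/(-7) = 8*(1/23 - ⅕*(-6)) - ⅐ = 8*(1/23 + 6/5) - ⅐ = 8*(143/115) - ⅐ = 1144/115 - ⅐ = 7893/805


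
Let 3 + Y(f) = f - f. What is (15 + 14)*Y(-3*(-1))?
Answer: -87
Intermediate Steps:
Y(f) = -3 (Y(f) = -3 + (f - f) = -3 + 0 = -3)
(15 + 14)*Y(-3*(-1)) = (15 + 14)*(-3) = 29*(-3) = -87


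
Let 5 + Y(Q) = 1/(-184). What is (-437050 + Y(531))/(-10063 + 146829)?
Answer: -11488303/3594992 ≈ -3.1956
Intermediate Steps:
Y(Q) = -921/184 (Y(Q) = -5 + 1/(-184) = -5 - 1/184 = -921/184)
(-437050 + Y(531))/(-10063 + 146829) = (-437050 - 921/184)/(-10063 + 146829) = -80418121/184/136766 = -80418121/184*1/136766 = -11488303/3594992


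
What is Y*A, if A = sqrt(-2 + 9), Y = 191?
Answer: 191*sqrt(7) ≈ 505.34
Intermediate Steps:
A = sqrt(7) ≈ 2.6458
Y*A = 191*sqrt(7)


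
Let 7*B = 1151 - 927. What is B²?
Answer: 1024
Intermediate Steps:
B = 32 (B = (1151 - 927)/7 = (⅐)*224 = 32)
B² = 32² = 1024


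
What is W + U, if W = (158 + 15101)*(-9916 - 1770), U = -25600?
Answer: -178342274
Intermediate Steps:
W = -178316674 (W = 15259*(-11686) = -178316674)
W + U = -178316674 - 25600 = -178342274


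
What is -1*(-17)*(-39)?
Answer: -663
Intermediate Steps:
-1*(-17)*(-39) = 17*(-39) = -663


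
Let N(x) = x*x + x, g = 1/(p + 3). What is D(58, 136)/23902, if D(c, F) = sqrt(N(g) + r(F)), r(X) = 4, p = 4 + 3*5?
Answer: sqrt(1959)/525844 ≈ 8.4171e-5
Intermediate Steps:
p = 19 (p = 4 + 15 = 19)
g = 1/22 (g = 1/(19 + 3) = 1/22 ≈ 0.045455)
N(x) = x + x**2 (N(x) = x**2 + x = x + x**2)
D(c, F) = sqrt(1959)/22 (D(c, F) = sqrt((1 + 1/22)/22 + 4) = sqrt((1/22)*(23/22) + 4) = sqrt(23/484 + 4) = sqrt(1959/484) = sqrt(1959)/22)
D(58, 136)/23902 = (sqrt(1959)/22)/23902 = (sqrt(1959)/22)*(1/23902) = sqrt(1959)/525844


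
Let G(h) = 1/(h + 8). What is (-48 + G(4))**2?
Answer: 330625/144 ≈ 2296.0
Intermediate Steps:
G(h) = 1/(8 + h)
(-48 + G(4))**2 = (-48 + 1/(8 + 4))**2 = (-48 + 1/12)**2 = (-575/12)**2 = 330625/144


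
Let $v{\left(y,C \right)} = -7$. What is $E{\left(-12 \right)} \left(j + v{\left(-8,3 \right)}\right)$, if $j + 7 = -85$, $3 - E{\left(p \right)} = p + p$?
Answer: $-2673$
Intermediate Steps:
$E{\left(p \right)} = 3 - 2 p$ ($E{\left(p \right)} = 3 - \left(p + p\right) = 3 - 2 p$)
$j = -92$ ($j = -7 - 85 = -92$)
$E{\left(-12 \right)} \left(j + v{\left(-8,3 \right)}\right) = \left(3 - -24\right) \left(-92 - 7\right) = \left(3 + 24\right) \left(-99\right) = 27 \left(-99\right) = -2673$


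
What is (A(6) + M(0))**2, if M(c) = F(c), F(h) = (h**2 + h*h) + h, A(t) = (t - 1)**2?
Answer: 625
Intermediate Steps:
A(t) = (-1 + t)**2
F(h) = h + 2*h**2 (F(h) = (h**2 + h**2) + h = 2*h**2 + h = h + 2*h**2)
M(c) = c*(1 + 2*c)
(A(6) + M(0))**2 = ((-1 + 6)**2 + 0*(1 + 2*0))**2 = (5**2 + 0*(1 + 0))**2 = (25 + 0*1)**2 = (25 + 0)**2 = 25**2 = 625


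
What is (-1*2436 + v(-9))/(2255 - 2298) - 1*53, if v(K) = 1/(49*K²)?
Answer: 623132/170667 ≈ 3.6512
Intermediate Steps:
v(K) = 1/(49*K²)
(-1*2436 + v(-9))/(2255 - 2298) - 1*53 = (-1*2436 + (1/49)/(-9)²)/(2255 - 2298) - 1*53 = (-2436 + (1/49)*(1/81))/(-43) - 53 = (-2436 + 1/3969)*(-1/43) - 53 = -9668483/3969*(-1/43) - 53 = 9668483/170667 - 53 = 623132/170667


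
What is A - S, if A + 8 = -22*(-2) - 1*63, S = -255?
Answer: 228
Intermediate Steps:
A = -27 (A = -8 + (-22*(-2) - 1*63) = -8 + (44 - 63) = -8 - 19 = -27)
A - S = -27 - 1*(-255) = -27 + 255 = 228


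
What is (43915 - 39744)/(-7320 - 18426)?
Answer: -4171/25746 ≈ -0.16201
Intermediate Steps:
(43915 - 39744)/(-7320 - 18426) = 4171/(-25746) = 4171*(-1/25746) = -4171/25746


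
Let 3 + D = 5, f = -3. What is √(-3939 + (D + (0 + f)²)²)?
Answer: I*√3818 ≈ 61.79*I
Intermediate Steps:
D = 2 (D = -3 + 5 = 2)
√(-3939 + (D + (0 + f)²)²) = √(-3939 + (2 + (0 - 3)²)²) = √(-3939 + (2 + (-3)²)²) = √(-3939 + (2 + 9)²) = √(-3939 + 11²) = √(-3939 + 121) = √(-3818) = I*√3818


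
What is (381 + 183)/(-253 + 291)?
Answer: 282/19 ≈ 14.842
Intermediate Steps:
(381 + 183)/(-253 + 291) = 564/38 = 564*(1/38) = 282/19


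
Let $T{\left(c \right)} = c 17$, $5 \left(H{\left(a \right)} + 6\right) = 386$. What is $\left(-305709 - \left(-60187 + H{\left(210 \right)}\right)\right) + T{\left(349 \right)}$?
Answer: $- \frac{1198301}{5} \approx -2.3966 \cdot 10^{5}$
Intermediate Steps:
$H{\left(a \right)} = \frac{356}{5}$ ($H{\left(a \right)} = -6 + \frac{1}{5} \cdot 386 = -6 + \frac{386}{5} = \frac{356}{5}$)
$T{\left(c \right)} = 17 c$
$\left(-305709 - \left(-60187 + H{\left(210 \right)}\right)\right) + T{\left(349 \right)} = \left(-305709 + \left(60187 - \frac{356}{5}\right)\right) + 17 \cdot 349 = \left(-305709 + \left(60187 - \frac{356}{5}\right)\right) + 5933 = \left(-305709 + \frac{300579}{5}\right) + 5933 = - \frac{1227966}{5} + 5933 = - \frac{1198301}{5}$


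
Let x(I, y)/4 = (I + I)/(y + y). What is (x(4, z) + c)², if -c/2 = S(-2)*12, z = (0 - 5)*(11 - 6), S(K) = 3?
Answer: 3297856/625 ≈ 5276.6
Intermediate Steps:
z = -25 (z = -5*5 = -25)
c = -72 (c = -6*12 = -2*36 = -72)
x(I, y) = 4*I/y (x(I, y) = 4*((I + I)/(y + y)) = 4*((2*I)/((2*y))) = 4*((2*I)*(1/(2*y))) = 4*(I/y) = 4*I/y)
(x(4, z) + c)² = (4*4/(-25) - 72)² = (4*4*(-1/25) - 72)² = (-16/25 - 72)² = (-1816/25)² = 3297856/625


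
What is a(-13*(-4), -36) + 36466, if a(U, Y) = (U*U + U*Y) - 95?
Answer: 37203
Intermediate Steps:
a(U, Y) = -95 + U² + U*Y (a(U, Y) = (U² + U*Y) - 95 = -95 + U² + U*Y)
a(-13*(-4), -36) + 36466 = (-95 + (-13*(-4))² - 13*(-4)*(-36)) + 36466 = (-95 + 52² + 52*(-36)) + 36466 = (-95 + 2704 - 1872) + 36466 = 737 + 36466 = 37203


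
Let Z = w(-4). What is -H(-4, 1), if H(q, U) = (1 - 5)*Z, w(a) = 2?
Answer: 8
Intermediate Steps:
Z = 2
H(q, U) = -8 (H(q, U) = (1 - 5)*2 = -4*2 = -8)
-H(-4, 1) = -1*(-8) = 8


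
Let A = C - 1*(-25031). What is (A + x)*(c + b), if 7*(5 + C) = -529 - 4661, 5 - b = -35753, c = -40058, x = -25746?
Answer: 43989000/7 ≈ 6.2841e+6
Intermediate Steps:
b = 35758 (b = 5 - 1*(-35753) = 5 + 35753 = 35758)
C = -5225/7 (C = -5 + (-529 - 4661)/7 = -5 + (1/7)*(-5190) = -5 - 5190/7 = -5225/7 ≈ -746.43)
A = 169992/7 (A = -5225/7 - 1*(-25031) = -5225/7 + 25031 = 169992/7 ≈ 24285.)
(A + x)*(c + b) = (169992/7 - 25746)*(-40058 + 35758) = -10230/7*(-4300) = 43989000/7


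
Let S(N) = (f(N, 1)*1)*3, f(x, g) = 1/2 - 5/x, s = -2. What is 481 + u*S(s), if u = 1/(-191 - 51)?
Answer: 116393/242 ≈ 480.96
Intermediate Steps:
f(x, g) = 1/2 - 5/x (f(x, g) = 1*(1/2) - 5/x = 1/2 - 5/x)
S(N) = 3*(-10 + N)/(2*N) (S(N) = (((-10 + N)/(2*N))*1)*3 = ((-10 + N)/(2*N))*3 = 3*(-10 + N)/(2*N))
u = -1/242 (u = 1/(-242) = -1/242 ≈ -0.0041322)
481 + u*S(s) = 481 - (3/2 - 15/(-2))/242 = 481 - (3/2 - 15*(-1/2))/242 = 481 - (3/2 + 15/2)/242 = 481 - 1/242*9 = 481 - 9/242 = 116393/242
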